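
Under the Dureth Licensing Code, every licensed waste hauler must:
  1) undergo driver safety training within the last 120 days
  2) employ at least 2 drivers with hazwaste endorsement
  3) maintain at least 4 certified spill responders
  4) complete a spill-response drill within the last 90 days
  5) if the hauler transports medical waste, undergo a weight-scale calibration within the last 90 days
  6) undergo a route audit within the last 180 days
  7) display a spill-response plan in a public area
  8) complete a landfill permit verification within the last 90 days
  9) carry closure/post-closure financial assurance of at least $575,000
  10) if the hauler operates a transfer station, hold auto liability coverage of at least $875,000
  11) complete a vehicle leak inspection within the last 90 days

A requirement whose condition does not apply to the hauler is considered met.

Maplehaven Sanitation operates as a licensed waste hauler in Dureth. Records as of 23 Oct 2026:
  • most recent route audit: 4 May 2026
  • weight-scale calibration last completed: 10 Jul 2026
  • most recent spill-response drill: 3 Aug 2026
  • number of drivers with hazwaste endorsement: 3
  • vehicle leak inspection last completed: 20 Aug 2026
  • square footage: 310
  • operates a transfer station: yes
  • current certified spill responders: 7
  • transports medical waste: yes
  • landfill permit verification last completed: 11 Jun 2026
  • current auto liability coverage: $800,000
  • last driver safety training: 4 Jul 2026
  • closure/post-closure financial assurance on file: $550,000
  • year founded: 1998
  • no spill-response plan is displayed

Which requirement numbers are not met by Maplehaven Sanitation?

5, 7, 8, 9, 10

1. driver safety training 111 days ago vs limit 120 → met
2. drivers with hazwaste endorsement 3 ≥ 2 → met
3. certified spill responders 7 ≥ 4 → met
4. spill-response drill 81 days ago vs limit 90 → met
5. condition 'transports medical waste' holds; weight-scale calibration 105 days ago vs limit 90 → not met
6. route audit 172 days ago vs limit 180 → met
7. spill-response plan absent → not met
8. landfill permit verification 134 days ago vs limit 90 → not met
9. closure/post-closure financial assurance $550,000 < $575,000 → not met
10. condition 'operates a transfer station' holds; auto liability coverage $800,000 < $875,000 → not met
11. vehicle leak inspection 64 days ago vs limit 90 → met
Not met: 5, 7, 8, 9, 10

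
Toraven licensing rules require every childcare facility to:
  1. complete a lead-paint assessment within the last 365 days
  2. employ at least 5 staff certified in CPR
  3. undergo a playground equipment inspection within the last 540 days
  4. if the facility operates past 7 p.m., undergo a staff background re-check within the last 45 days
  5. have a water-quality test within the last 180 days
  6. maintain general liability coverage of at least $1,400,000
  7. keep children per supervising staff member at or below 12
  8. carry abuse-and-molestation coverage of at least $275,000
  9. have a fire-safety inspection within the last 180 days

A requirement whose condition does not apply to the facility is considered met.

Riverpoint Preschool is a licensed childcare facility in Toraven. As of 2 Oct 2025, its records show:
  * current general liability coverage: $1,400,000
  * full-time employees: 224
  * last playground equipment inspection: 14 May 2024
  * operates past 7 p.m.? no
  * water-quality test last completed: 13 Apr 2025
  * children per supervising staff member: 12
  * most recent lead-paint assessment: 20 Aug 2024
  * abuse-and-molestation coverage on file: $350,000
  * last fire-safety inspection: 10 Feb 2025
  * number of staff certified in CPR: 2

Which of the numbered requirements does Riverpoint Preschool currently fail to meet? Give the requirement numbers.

1, 2, 9

1. lead-paint assessment 408 days ago vs limit 365 → not met
2. staff certified in CPR 2 < 5 → not met
3. playground equipment inspection 506 days ago vs limit 540 → met
4. condition 'operates past 7 p.m.' does not hold → requirement n/a → met
5. water-quality test 172 days ago vs limit 180 → met
6. general liability coverage $1,400,000 ≥ $1,400,000 → met
7. children per supervising staff member 12 ≤ 12 → met
8. abuse-and-molestation coverage $350,000 ≥ $275,000 → met
9. fire-safety inspection 234 days ago vs limit 180 → not met
Not met: 1, 2, 9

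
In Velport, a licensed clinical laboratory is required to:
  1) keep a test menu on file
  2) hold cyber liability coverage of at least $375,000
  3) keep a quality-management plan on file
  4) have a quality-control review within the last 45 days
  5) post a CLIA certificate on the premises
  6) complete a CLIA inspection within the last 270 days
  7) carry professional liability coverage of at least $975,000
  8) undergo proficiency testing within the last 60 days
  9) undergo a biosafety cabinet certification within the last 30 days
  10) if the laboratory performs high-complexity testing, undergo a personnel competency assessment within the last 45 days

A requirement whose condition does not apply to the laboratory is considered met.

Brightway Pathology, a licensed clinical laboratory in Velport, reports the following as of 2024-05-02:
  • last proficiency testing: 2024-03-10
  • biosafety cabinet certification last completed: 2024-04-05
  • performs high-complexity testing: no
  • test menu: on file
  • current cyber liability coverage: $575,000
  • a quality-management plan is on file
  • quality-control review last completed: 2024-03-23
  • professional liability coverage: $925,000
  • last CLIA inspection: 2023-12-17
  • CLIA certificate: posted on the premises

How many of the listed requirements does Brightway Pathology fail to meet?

1

1. test menu present → met
2. cyber liability coverage $575,000 ≥ $375,000 → met
3. quality-management plan present → met
4. quality-control review 40 days ago vs limit 45 → met
5. CLIA certificate present → met
6. CLIA inspection 137 days ago vs limit 270 → met
7. professional liability coverage $925,000 < $975,000 → not met
8. proficiency testing 53 days ago vs limit 60 → met
9. biosafety cabinet certification 27 days ago vs limit 30 → met
10. condition 'performs high-complexity testing' does not hold → requirement n/a → met
Not met: 1 of 10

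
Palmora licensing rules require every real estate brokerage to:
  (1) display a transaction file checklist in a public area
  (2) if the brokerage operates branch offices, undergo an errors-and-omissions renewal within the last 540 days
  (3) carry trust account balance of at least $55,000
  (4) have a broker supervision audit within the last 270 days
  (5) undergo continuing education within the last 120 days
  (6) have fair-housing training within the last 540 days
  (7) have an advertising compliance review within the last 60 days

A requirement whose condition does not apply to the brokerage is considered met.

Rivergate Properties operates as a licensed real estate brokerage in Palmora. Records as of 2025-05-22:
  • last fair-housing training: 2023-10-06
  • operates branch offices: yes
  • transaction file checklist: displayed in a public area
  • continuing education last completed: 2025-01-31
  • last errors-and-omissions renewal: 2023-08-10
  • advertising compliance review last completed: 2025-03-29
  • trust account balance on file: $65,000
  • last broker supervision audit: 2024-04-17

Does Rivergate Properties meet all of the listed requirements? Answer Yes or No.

No

1. transaction file checklist present → met
2. condition 'operates branch offices' holds; errors-and-omissions renewal 651 days ago vs limit 540 → not met
3. trust account balance $65,000 ≥ $55,000 → met
4. broker supervision audit 400 days ago vs limit 270 → not met
5. continuing education 111 days ago vs limit 120 → met
6. fair-housing training 594 days ago vs limit 540 → not met
7. advertising compliance review 54 days ago vs limit 60 → met
Not met: 2, 4, 6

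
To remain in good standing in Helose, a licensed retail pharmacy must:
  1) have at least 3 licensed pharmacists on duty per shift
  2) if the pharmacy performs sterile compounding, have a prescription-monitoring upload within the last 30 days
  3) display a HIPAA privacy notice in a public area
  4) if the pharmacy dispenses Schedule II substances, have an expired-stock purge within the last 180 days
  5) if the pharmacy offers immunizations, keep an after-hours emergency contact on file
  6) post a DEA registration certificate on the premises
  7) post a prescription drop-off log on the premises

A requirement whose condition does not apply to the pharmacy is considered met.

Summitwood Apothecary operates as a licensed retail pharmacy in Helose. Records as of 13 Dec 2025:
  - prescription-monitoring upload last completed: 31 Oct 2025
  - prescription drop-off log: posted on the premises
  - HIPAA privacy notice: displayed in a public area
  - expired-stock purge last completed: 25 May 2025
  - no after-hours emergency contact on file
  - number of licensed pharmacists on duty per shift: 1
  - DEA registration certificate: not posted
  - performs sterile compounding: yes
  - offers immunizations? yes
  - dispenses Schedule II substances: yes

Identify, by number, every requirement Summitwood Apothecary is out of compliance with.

1, 2, 4, 5, 6

1. licensed pharmacists on duty per shift 1 < 3 → not met
2. condition 'performs sterile compounding' holds; prescription-monitoring upload 43 days ago vs limit 30 → not met
3. HIPAA privacy notice present → met
4. condition 'dispenses Schedule II substances' holds; expired-stock purge 202 days ago vs limit 180 → not met
5. condition 'offers immunizations' holds; after-hours emergency contact absent → not met
6. DEA registration certificate absent → not met
7. prescription drop-off log present → met
Not met: 1, 2, 4, 5, 6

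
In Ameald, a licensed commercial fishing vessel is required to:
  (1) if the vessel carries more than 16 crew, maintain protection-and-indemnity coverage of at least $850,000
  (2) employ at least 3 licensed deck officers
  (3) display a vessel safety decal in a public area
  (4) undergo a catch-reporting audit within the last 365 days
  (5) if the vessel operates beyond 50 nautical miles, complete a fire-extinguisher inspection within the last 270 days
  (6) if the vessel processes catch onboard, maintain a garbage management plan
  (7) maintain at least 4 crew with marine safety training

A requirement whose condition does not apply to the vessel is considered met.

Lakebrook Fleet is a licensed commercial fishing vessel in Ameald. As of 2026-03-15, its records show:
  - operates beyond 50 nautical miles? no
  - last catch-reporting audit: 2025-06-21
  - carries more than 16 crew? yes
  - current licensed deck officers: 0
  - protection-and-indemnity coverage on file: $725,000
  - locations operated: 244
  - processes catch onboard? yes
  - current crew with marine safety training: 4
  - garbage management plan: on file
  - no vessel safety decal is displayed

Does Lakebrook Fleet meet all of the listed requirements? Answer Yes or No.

No

1. condition 'carries more than 16 crew' holds; protection-and-indemnity coverage $725,000 < $850,000 → not met
2. licensed deck officers 0 < 3 → not met
3. vessel safety decal absent → not met
4. catch-reporting audit 267 days ago vs limit 365 → met
5. condition 'operates beyond 50 nautical miles' does not hold → requirement n/a → met
6. condition 'processes catch onboard' holds; garbage management plan present → met
7. crew with marine safety training 4 ≥ 4 → met
Not met: 1, 2, 3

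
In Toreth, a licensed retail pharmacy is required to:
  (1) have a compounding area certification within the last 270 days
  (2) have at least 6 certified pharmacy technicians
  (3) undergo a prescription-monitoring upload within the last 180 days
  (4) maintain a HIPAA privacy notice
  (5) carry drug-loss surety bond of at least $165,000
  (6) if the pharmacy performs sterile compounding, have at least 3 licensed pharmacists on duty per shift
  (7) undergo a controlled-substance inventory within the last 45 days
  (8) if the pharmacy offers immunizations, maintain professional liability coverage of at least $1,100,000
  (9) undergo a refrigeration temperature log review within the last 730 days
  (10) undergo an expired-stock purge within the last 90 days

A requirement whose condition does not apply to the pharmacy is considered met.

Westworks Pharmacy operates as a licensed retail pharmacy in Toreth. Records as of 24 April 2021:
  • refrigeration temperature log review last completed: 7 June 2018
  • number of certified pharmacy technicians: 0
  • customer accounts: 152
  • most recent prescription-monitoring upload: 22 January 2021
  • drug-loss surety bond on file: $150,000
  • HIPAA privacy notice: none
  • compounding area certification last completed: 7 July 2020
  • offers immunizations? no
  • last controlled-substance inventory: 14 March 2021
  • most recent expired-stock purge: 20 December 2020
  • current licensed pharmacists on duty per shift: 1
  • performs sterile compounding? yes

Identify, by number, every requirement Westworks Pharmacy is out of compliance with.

1, 2, 4, 5, 6, 9, 10

1. compounding area certification 291 days ago vs limit 270 → not met
2. certified pharmacy technicians 0 < 6 → not met
3. prescription-monitoring upload 92 days ago vs limit 180 → met
4. HIPAA privacy notice absent → not met
5. drug-loss surety bond $150,000 < $165,000 → not met
6. condition 'performs sterile compounding' holds; licensed pharmacists on duty per shift 1 < 3 → not met
7. controlled-substance inventory 41 days ago vs limit 45 → met
8. condition 'offers immunizations' does not hold → requirement n/a → met
9. refrigeration temperature log review 1052 days ago vs limit 730 → not met
10. expired-stock purge 125 days ago vs limit 90 → not met
Not met: 1, 2, 4, 5, 6, 9, 10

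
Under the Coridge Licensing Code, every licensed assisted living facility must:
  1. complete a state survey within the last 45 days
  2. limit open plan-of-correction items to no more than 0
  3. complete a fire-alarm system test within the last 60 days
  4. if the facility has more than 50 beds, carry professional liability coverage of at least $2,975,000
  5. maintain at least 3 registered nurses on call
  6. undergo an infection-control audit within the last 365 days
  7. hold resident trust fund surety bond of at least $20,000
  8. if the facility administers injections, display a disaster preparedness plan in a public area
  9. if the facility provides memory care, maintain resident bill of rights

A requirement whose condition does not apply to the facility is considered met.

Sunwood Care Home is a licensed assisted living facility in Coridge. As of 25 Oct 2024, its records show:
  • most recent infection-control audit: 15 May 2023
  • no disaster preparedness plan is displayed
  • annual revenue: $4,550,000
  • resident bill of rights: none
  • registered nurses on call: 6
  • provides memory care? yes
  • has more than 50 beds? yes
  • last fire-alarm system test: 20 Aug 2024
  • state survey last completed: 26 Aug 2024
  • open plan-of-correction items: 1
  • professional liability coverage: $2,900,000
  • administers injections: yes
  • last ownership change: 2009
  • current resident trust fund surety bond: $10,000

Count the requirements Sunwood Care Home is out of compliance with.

1. state survey 60 days ago vs limit 45 → not met
2. open plan-of-correction items 1 > 0 → not met
3. fire-alarm system test 66 days ago vs limit 60 → not met
4. condition 'has more than 50 beds' holds; professional liability coverage $2,900,000 < $2,975,000 → not met
5. registered nurses on call 6 ≥ 3 → met
6. infection-control audit 529 days ago vs limit 365 → not met
7. resident trust fund surety bond $10,000 < $20,000 → not met
8. condition 'administers injections' holds; disaster preparedness plan absent → not met
9. condition 'provides memory care' holds; resident bill of rights absent → not met
Not met: 8 of 9

8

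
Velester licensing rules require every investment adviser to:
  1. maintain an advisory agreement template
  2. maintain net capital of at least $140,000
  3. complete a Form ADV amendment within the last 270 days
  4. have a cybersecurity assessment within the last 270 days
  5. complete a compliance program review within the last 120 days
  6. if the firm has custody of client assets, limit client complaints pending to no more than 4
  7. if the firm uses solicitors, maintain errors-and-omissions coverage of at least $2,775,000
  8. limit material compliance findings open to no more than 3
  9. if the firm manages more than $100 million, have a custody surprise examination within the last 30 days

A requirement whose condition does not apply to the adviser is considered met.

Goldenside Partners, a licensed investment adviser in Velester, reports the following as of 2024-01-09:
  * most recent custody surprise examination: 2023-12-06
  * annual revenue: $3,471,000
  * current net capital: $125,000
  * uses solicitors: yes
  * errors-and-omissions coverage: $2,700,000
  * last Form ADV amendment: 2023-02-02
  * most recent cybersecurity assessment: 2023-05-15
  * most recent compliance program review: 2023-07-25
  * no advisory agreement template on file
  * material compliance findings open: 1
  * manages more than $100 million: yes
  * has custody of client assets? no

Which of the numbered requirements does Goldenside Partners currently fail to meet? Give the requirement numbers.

1, 2, 3, 5, 7, 9

1. advisory agreement template absent → not met
2. net capital $125,000 < $140,000 → not met
3. Form ADV amendment 341 days ago vs limit 270 → not met
4. cybersecurity assessment 239 days ago vs limit 270 → met
5. compliance program review 168 days ago vs limit 120 → not met
6. condition 'has custody of client assets' does not hold → requirement n/a → met
7. condition 'uses solicitors' holds; errors-and-omissions coverage $2,700,000 < $2,775,000 → not met
8. material compliance findings open 1 ≤ 3 → met
9. condition 'manages more than $100 million' holds; custody surprise examination 34 days ago vs limit 30 → not met
Not met: 1, 2, 3, 5, 7, 9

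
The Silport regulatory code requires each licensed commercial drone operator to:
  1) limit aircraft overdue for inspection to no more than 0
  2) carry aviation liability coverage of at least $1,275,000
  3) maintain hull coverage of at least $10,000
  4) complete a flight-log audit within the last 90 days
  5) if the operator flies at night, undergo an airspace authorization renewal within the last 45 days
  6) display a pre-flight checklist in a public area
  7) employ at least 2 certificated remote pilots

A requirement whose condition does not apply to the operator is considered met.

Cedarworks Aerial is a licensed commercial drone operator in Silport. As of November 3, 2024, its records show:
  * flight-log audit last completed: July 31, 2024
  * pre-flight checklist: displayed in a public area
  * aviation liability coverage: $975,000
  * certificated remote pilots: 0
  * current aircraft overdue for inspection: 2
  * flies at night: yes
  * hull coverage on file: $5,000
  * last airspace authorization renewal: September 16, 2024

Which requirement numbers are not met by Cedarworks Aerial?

1. aircraft overdue for inspection 2 > 0 → not met
2. aviation liability coverage $975,000 < $1,275,000 → not met
3. hull coverage $5,000 < $10,000 → not met
4. flight-log audit 95 days ago vs limit 90 → not met
5. condition 'flies at night' holds; airspace authorization renewal 48 days ago vs limit 45 → not met
6. pre-flight checklist present → met
7. certificated remote pilots 0 < 2 → not met
Not met: 1, 2, 3, 4, 5, 7

1, 2, 3, 4, 5, 7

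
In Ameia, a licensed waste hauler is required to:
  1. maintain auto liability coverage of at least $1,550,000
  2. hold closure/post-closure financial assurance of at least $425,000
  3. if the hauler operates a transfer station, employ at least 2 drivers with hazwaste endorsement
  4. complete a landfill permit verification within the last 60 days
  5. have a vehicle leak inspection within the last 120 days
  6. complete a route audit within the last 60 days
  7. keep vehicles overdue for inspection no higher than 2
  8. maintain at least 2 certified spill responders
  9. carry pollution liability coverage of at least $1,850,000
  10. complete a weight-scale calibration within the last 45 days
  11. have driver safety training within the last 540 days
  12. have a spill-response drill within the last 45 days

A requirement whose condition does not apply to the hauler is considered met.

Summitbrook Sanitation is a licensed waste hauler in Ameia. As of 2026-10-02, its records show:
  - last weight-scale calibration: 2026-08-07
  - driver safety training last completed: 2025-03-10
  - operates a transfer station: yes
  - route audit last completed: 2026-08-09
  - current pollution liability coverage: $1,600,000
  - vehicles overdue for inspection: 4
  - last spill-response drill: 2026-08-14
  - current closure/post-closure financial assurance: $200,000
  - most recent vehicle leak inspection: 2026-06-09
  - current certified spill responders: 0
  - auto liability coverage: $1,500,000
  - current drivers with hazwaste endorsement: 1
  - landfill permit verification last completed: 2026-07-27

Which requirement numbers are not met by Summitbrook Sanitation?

1, 2, 3, 4, 7, 8, 9, 10, 11, 12

1. auto liability coverage $1,500,000 < $1,550,000 → not met
2. closure/post-closure financial assurance $200,000 < $425,000 → not met
3. condition 'operates a transfer station' holds; drivers with hazwaste endorsement 1 < 2 → not met
4. landfill permit verification 67 days ago vs limit 60 → not met
5. vehicle leak inspection 115 days ago vs limit 120 → met
6. route audit 54 days ago vs limit 60 → met
7. vehicles overdue for inspection 4 > 2 → not met
8. certified spill responders 0 < 2 → not met
9. pollution liability coverage $1,600,000 < $1,850,000 → not met
10. weight-scale calibration 56 days ago vs limit 45 → not met
11. driver safety training 571 days ago vs limit 540 → not met
12. spill-response drill 49 days ago vs limit 45 → not met
Not met: 1, 2, 3, 4, 7, 8, 9, 10, 11, 12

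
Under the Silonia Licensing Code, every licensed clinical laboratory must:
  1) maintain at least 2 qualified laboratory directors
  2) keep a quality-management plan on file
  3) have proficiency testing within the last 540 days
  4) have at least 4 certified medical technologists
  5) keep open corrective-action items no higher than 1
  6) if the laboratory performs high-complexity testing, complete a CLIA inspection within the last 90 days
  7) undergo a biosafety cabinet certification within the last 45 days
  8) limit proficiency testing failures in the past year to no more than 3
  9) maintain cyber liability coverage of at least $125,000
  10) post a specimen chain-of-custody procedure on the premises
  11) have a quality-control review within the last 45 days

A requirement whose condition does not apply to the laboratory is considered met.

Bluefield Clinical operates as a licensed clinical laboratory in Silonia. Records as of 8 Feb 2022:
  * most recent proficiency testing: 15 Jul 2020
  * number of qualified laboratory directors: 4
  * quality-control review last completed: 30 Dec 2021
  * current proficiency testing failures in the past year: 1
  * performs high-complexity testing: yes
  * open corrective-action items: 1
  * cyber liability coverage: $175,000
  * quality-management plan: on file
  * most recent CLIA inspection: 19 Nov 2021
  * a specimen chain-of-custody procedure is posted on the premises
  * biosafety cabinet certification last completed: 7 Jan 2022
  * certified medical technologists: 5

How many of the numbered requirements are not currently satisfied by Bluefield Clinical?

1

1. qualified laboratory directors 4 ≥ 2 → met
2. quality-management plan present → met
3. proficiency testing 573 days ago vs limit 540 → not met
4. certified medical technologists 5 ≥ 4 → met
5. open corrective-action items 1 ≤ 1 → met
6. condition 'performs high-complexity testing' holds; CLIA inspection 81 days ago vs limit 90 → met
7. biosafety cabinet certification 32 days ago vs limit 45 → met
8. proficiency testing failures in the past year 1 ≤ 3 → met
9. cyber liability coverage $175,000 ≥ $125,000 → met
10. specimen chain-of-custody procedure present → met
11. quality-control review 40 days ago vs limit 45 → met
Not met: 1 of 11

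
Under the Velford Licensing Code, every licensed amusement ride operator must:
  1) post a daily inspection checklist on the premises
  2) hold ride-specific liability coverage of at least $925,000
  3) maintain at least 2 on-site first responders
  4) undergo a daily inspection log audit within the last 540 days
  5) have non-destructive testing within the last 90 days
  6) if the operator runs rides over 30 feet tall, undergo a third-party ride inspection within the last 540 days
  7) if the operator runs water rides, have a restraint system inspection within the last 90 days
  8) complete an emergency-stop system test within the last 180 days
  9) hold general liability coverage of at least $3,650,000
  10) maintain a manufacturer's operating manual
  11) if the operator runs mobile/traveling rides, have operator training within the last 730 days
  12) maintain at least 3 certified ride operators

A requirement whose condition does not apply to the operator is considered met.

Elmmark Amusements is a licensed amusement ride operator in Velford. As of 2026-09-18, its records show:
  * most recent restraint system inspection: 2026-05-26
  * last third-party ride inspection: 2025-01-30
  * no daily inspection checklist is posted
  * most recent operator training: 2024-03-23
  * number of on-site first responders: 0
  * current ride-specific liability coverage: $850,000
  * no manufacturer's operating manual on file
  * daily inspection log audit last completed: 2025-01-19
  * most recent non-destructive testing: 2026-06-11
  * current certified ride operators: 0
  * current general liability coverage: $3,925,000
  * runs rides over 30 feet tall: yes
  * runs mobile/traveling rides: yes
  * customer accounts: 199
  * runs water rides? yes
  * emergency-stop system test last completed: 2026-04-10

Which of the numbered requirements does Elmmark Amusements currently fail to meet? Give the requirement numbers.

1. daily inspection checklist absent → not met
2. ride-specific liability coverage $850,000 < $925,000 → not met
3. on-site first responders 0 < 2 → not met
4. daily inspection log audit 607 days ago vs limit 540 → not met
5. non-destructive testing 99 days ago vs limit 90 → not met
6. condition 'runs rides over 30 feet tall' holds; third-party ride inspection 596 days ago vs limit 540 → not met
7. condition 'runs water rides' holds; restraint system inspection 115 days ago vs limit 90 → not met
8. emergency-stop system test 161 days ago vs limit 180 → met
9. general liability coverage $3,925,000 ≥ $3,650,000 → met
10. manufacturer's operating manual absent → not met
11. condition 'runs mobile/traveling rides' holds; operator training 909 days ago vs limit 730 → not met
12. certified ride operators 0 < 3 → not met
Not met: 1, 2, 3, 4, 5, 6, 7, 10, 11, 12

1, 2, 3, 4, 5, 6, 7, 10, 11, 12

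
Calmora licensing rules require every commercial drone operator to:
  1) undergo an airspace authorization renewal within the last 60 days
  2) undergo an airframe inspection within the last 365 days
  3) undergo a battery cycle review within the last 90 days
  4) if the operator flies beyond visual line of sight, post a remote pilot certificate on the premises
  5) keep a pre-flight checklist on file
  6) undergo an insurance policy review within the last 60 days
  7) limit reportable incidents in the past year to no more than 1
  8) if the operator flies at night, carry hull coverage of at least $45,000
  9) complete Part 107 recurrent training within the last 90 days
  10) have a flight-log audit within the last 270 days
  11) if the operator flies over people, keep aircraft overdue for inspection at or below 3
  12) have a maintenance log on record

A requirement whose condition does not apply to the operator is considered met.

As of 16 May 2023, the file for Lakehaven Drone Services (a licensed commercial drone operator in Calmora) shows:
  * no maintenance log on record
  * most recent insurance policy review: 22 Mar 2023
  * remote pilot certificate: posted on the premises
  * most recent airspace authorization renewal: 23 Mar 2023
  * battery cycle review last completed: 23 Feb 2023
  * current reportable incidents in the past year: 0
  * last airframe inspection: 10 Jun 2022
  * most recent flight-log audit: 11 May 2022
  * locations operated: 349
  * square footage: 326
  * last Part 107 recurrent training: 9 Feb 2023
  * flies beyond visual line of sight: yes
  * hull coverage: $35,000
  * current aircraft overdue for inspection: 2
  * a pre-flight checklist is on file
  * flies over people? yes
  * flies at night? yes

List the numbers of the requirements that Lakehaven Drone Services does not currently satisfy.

8, 9, 10, 12

1. airspace authorization renewal 54 days ago vs limit 60 → met
2. airframe inspection 340 days ago vs limit 365 → met
3. battery cycle review 82 days ago vs limit 90 → met
4. condition 'flies beyond visual line of sight' holds; remote pilot certificate present → met
5. pre-flight checklist present → met
6. insurance policy review 55 days ago vs limit 60 → met
7. reportable incidents in the past year 0 ≤ 1 → met
8. condition 'flies at night' holds; hull coverage $35,000 < $45,000 → not met
9. Part 107 recurrent training 96 days ago vs limit 90 → not met
10. flight-log audit 370 days ago vs limit 270 → not met
11. condition 'flies over people' holds; aircraft overdue for inspection 2 ≤ 3 → met
12. maintenance log absent → not met
Not met: 8, 9, 10, 12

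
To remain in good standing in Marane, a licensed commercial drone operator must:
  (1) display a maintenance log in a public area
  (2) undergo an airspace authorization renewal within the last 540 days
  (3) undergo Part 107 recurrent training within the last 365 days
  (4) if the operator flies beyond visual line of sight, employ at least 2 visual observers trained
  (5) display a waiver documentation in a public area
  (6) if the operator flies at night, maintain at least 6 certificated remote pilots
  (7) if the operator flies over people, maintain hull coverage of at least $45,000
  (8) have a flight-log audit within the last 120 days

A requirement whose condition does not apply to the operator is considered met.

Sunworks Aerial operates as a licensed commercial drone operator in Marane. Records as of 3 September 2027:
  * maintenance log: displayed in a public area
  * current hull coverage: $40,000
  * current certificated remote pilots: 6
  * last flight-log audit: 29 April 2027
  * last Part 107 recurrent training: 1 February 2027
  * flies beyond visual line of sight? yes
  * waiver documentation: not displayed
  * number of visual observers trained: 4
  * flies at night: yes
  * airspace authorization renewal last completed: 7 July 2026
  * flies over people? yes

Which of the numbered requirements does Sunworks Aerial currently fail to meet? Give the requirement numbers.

1. maintenance log present → met
2. airspace authorization renewal 423 days ago vs limit 540 → met
3. Part 107 recurrent training 214 days ago vs limit 365 → met
4. condition 'flies beyond visual line of sight' holds; visual observers trained 4 ≥ 2 → met
5. waiver documentation absent → not met
6. condition 'flies at night' holds; certificated remote pilots 6 ≥ 6 → met
7. condition 'flies over people' holds; hull coverage $40,000 < $45,000 → not met
8. flight-log audit 127 days ago vs limit 120 → not met
Not met: 5, 7, 8

5, 7, 8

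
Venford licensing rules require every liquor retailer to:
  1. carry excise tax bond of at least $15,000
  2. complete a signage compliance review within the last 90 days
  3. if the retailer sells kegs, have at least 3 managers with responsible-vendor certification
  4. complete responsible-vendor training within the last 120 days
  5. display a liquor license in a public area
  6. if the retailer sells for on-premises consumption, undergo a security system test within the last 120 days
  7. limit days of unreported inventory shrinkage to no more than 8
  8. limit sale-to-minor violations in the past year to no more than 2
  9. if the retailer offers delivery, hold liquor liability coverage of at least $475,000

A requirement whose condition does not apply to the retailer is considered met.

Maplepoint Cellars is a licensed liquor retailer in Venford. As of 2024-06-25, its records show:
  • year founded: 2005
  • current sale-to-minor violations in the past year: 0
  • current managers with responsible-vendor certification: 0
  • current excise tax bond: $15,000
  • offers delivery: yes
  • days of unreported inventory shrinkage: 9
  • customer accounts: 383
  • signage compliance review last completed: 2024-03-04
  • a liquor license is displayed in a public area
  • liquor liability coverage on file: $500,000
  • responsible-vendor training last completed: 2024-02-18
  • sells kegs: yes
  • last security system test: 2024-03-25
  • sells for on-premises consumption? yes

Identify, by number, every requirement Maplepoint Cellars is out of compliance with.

1. excise tax bond $15,000 ≥ $15,000 → met
2. signage compliance review 113 days ago vs limit 90 → not met
3. condition 'sells kegs' holds; managers with responsible-vendor certification 0 < 3 → not met
4. responsible-vendor training 128 days ago vs limit 120 → not met
5. liquor license present → met
6. condition 'sells for on-premises consumption' holds; security system test 92 days ago vs limit 120 → met
7. days of unreported inventory shrinkage 9 > 8 → not met
8. sale-to-minor violations in the past year 0 ≤ 2 → met
9. condition 'offers delivery' holds; liquor liability coverage $500,000 ≥ $475,000 → met
Not met: 2, 3, 4, 7

2, 3, 4, 7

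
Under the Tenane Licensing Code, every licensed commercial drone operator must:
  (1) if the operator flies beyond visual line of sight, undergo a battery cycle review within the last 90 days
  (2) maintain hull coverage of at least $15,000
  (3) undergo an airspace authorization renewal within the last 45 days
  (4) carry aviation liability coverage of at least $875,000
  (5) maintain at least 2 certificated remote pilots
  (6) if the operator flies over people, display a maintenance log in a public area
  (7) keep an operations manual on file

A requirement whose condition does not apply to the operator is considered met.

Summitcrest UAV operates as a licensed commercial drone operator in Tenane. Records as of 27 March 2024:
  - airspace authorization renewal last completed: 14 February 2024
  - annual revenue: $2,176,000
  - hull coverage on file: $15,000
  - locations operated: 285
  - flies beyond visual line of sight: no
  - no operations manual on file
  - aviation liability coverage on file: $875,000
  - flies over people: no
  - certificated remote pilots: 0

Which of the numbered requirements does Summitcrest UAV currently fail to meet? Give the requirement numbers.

5, 7

1. condition 'flies beyond visual line of sight' does not hold → requirement n/a → met
2. hull coverage $15,000 ≥ $15,000 → met
3. airspace authorization renewal 42 days ago vs limit 45 → met
4. aviation liability coverage $875,000 ≥ $875,000 → met
5. certificated remote pilots 0 < 2 → not met
6. condition 'flies over people' does not hold → requirement n/a → met
7. operations manual absent → not met
Not met: 5, 7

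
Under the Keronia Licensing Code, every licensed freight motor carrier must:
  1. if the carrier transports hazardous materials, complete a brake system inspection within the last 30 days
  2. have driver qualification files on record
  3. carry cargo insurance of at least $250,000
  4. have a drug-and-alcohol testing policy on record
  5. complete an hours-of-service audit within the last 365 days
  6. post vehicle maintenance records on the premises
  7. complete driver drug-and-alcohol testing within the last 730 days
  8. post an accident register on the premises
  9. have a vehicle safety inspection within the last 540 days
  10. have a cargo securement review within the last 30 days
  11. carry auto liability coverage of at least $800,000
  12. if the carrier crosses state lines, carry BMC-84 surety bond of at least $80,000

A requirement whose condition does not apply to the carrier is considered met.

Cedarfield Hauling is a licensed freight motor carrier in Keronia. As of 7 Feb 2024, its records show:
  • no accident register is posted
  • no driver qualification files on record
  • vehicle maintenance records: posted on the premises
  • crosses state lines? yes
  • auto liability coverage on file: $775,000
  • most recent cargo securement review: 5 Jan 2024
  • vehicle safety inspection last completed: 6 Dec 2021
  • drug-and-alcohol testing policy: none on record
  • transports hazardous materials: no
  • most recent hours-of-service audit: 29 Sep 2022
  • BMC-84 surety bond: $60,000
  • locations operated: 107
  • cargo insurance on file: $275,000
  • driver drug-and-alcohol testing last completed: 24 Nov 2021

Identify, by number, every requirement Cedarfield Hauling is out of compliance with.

1. condition 'transports hazardous materials' does not hold → requirement n/a → met
2. driver qualification files absent → not met
3. cargo insurance $275,000 ≥ $250,000 → met
4. drug-and-alcohol testing policy absent → not met
5. hours-of-service audit 496 days ago vs limit 365 → not met
6. vehicle maintenance records present → met
7. driver drug-and-alcohol testing 805 days ago vs limit 730 → not met
8. accident register absent → not met
9. vehicle safety inspection 793 days ago vs limit 540 → not met
10. cargo securement review 33 days ago vs limit 30 → not met
11. auto liability coverage $775,000 < $800,000 → not met
12. condition 'crosses state lines' holds; BMC-84 surety bond $60,000 < $80,000 → not met
Not met: 2, 4, 5, 7, 8, 9, 10, 11, 12

2, 4, 5, 7, 8, 9, 10, 11, 12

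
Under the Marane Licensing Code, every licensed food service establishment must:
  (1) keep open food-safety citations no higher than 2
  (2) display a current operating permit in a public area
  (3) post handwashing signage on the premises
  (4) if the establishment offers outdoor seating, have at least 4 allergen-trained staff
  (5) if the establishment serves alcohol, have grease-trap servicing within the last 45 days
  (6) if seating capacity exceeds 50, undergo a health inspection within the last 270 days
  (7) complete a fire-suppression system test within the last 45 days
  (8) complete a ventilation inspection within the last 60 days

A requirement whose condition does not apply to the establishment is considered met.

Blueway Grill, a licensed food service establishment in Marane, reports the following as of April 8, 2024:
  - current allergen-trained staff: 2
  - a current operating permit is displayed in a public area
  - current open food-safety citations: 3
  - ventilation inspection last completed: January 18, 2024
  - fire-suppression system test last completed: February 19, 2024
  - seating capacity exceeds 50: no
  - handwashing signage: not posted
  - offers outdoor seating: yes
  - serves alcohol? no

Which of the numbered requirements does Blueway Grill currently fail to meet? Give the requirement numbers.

1. open food-safety citations 3 > 2 → not met
2. current operating permit present → met
3. handwashing signage absent → not met
4. condition 'offers outdoor seating' holds; allergen-trained staff 2 < 4 → not met
5. condition 'serves alcohol' does not hold → requirement n/a → met
6. condition 'seating capacity exceeds 50' does not hold → requirement n/a → met
7. fire-suppression system test 49 days ago vs limit 45 → not met
8. ventilation inspection 81 days ago vs limit 60 → not met
Not met: 1, 3, 4, 7, 8

1, 3, 4, 7, 8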